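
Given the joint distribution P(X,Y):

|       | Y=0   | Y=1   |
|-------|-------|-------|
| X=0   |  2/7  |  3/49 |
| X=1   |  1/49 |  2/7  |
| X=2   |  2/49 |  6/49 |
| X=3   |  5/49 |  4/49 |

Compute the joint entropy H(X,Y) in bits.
2.5845 bits

H(X,Y) = -Σ_{x,y} P(x,y) log₂ P(x,y). Per-cell terms -P(x,y)·log₂P(x,y):
  X=0: 0.51639, 0.24672
  X=1: 0.11459, 0.51639
  X=2: 0.18836, 0.37099
  X=3: 0.33600, 0.29508
Sum of the 8 terms: H(X,Y) = 2.5845 bits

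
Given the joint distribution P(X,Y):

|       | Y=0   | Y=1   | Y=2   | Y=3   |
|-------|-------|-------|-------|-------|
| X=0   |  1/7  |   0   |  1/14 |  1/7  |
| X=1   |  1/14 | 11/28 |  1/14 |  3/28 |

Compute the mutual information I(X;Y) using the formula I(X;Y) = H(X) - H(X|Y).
0.3543 bits

I(X;Y) = H(X) - H(X|Y)

Marginal of X (row sums):
  P(X=0) = 1/7 + 0 + 1/14 + 1/7 = 5/14
  P(X=1) = 1/14 + 11/28 + 1/14 + 3/28 = 9/14
H(X) = -[(5/14)·log₂(5/14) + (9/14)·log₂(9/14)]
  = 0.530510 + 0.409776 = 0.940286 bits

Marginal of Y (column sums):
  P(Y=0) = 1/7 + 1/14 = 3/14
  P(Y=1) = 0 + 11/28 = 11/28
  P(Y=2) = 1/14 + 1/14 = 1/7
  P(Y=3) = 1/7 + 3/28 = 1/4
H(X|Y) = Σ_y P(y)·H(X|Y=y):
  Y=0: P(Y=0) = 3/14, P(X|Y=0) = (2/3, 1/3) → H(X|Y=0) = 0.918296
  Y=1: P(Y=1) = 11/28, P(X|Y=1) = (0, 1) → H(X|Y=1) = 0.000000
  Y=2: P(Y=2) = 1/7, P(X|Y=2) = (1/2, 1/2) → H(X|Y=2) = 1.000000
  Y=3: P(Y=3) = 1/4, P(X|Y=3) = (4/7, 3/7) → H(X|Y=3) = 0.985228
H(X|Y) = (3/14)·0.918296 + (11/28)·0.000000 + (1/7)·1.000000 + (1/4)·0.985228 = 0.585942 bits

I(X;Y) = H(X) - H(X|Y) = 0.940286 - 0.585942 = 0.3543 bits

Cross-check via I(X;Y) = H(X) + H(Y) - H(X,Y): computing H(Y) from the column sums and H(X,Y) from the 8 cells in the same way gives H(Y) = 1.906819 bits and H(X,Y) = 2.492761 bits, so
I(X;Y) = 0.940286 + 1.906819 - 2.492761 = 0.3543 bits ✓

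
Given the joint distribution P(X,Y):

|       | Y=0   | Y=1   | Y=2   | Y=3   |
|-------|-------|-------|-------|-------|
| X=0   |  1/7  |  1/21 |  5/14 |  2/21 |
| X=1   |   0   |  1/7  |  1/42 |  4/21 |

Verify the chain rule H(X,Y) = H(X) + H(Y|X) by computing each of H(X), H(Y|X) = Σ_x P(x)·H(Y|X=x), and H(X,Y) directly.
H(X) = 0.9403 bits, H(Y|X) = 1.5086 bits, H(X,Y) = 2.4489 bits

Marginal of X (row sums):
  P(X=0) = 1/7 + 1/21 + 5/14 + 2/21 = 9/14
  P(X=1) = 0 + 1/7 + 1/42 + 4/21 = 5/14
H(X) = -[(9/14)·log₂(9/14) + (5/14)·log₂(5/14)]
  = 0.40978 + 0.53051 = 0.9403 bits

H(Y|X) = Σ_x P(x)·H(Y|X=x):
  X=0: P(X=0) = 9/14, P(Y|X=0) = (2/9, 2/27, 5/9, 4/27) → H(Y|X=0) = 1.63959
  X=1: P(X=1) = 5/14, P(Y|X=1) = (0, 2/5, 1/15, 8/15) → H(Y|X=1) = 1.27291
H(Y|X) = (9/14)·1.63959 + (5/14)·1.27291 = 1.5086 bits

H(X,Y) = -Σ_{x,y} P(x,y) log₂ P(x,y). Per-cell terms -P(x,y)·log₂P(x,y):
  X=0: 0.40105, 0.20916, 0.53051, 0.32308
  X=1: 0.00000, 0.40105, 0.12839, 0.45568
  (cells with P = 0 contribute 0)
Sum of the 8 terms: H(X,Y) = 2.4489 bits

Chain rule check:
  H(X) + H(Y|X) = 0.9403 + 1.5086 = 2.4489 bits
  H(X,Y) = 2.4489 bits
✓ Chain rule verified.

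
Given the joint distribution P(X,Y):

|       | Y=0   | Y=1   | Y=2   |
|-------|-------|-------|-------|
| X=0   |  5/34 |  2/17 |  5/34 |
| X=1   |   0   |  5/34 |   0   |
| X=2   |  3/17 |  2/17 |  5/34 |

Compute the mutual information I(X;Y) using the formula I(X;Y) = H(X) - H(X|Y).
0.2361 bits

I(X;Y) = H(X) - H(X|Y)

Marginal of X (row sums):
  P(X=0) = 5/34 + 2/17 + 5/34 = 7/17
  P(X=1) = 0 + 5/34 + 0 = 5/34
  P(X=2) = 3/17 + 2/17 + 5/34 = 15/34
H(X) = -[(7/17)·log₂(7/17) + (5/34)·log₂(5/34) + (15/34)·log₂(15/34)]
  = 0.52710 + 0.40670 + 0.52084 = 1.45464 bits

Marginal of Y (column sums):
  P(Y=0) = 5/34 + 0 + 3/17 = 11/34
  P(Y=1) = 2/17 + 5/34 + 2/17 = 13/34
  P(Y=2) = 5/34 + 0 + 5/34 = 5/17
H(X|Y) = Σ_y P(y)·H(X|Y=y):
  Y=0: P(Y=0) = 11/34, P(X|Y=0) = (5/11, 0, 6/11) → H(X|Y=0) = 0.99403
  Y=1: P(Y=1) = 13/34, P(X|Y=1) = (4/13, 5/13, 4/13) → H(X|Y=1) = 1.57662
  Y=2: P(Y=2) = 5/17, P(X|Y=2) = (1/2, 0, 1/2) → H(X|Y=2) = 1.00000
H(X|Y) = (11/34)·0.99403 + (13/34)·1.57662 + (5/17)·1.00000 = 1.21854 bits

I(X;Y) = H(X) - H(X|Y) = 1.45464 - 1.21854 = 0.2361 bits

Cross-check via I(X;Y) = H(X) + H(Y) - H(X,Y): computing H(Y) from the column sums and H(X,Y) from the 9 cells in the same way gives H(Y) = 1.57632 bits and H(X,Y) = 2.79486 bits, so
I(X;Y) = 1.45464 + 1.57632 - 2.79486 = 0.2361 bits ✓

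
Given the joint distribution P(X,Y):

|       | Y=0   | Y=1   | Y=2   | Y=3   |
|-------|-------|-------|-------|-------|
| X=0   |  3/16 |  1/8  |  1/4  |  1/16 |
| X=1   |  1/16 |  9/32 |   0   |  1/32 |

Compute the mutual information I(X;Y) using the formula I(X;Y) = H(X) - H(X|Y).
0.3038 bits

I(X;Y) = H(X) - H(X|Y)

Marginal of X (row sums):
  P(X=0) = 3/16 + 1/8 + 1/4 + 1/16 = 5/8
  P(X=1) = 1/16 + 9/32 + 0 + 1/32 = 3/8
H(X) = -[(5/8)·log₂(5/8) + (3/8)·log₂(3/8)]
  = 0.42379 + 0.53064 = 0.95443 bits

Marginal of Y (column sums):
  P(Y=0) = 3/16 + 1/16 = 1/4
  P(Y=1) = 1/8 + 9/32 = 13/32
  P(Y=2) = 1/4 + 0 = 1/4
  P(Y=3) = 1/16 + 1/32 = 3/32
H(X|Y) = Σ_y P(y)·H(X|Y=y):
  Y=0: P(Y=0) = 1/4, P(X|Y=0) = (3/4, 1/4) → H(X|Y=0) = 0.81128
  Y=1: P(Y=1) = 13/32, P(X|Y=1) = (4/13, 9/13) → H(X|Y=1) = 0.89049
  Y=2: P(Y=2) = 1/4, P(X|Y=2) = (1, 0) → H(X|Y=2) = 0.00000
  Y=3: P(Y=3) = 3/32, P(X|Y=3) = (2/3, 1/3) → H(X|Y=3) = 0.91830
H(X|Y) = (1/4)·0.81128 + (13/32)·0.89049 + (1/4)·0.00000 + (3/32)·0.91830 = 0.65067 bits

I(X;Y) = H(X) - H(X|Y) = 0.95443 - 0.65067 = 0.3038 bits

Cross-check via I(X;Y) = H(X) + H(Y) - H(X,Y): computing H(Y) from the column sums and H(X,Y) from the 8 cells in the same way gives H(Y) = 1.84811 bits and H(X,Y) = 2.49878 bits, so
I(X;Y) = 0.95443 + 1.84811 - 2.49878 = 0.3038 bits ✓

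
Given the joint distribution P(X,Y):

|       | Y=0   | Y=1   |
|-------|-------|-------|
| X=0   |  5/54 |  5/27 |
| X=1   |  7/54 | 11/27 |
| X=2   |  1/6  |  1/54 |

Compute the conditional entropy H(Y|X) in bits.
0.7701 bits

H(Y|X) = H(X,Y) - H(X)

H(X,Y) = -Σ_{x,y} P(x,y) log₂ P(x,y). Per-cell terms -P(x,y)·log₂P(x,y):
  X=0: 0.317867, 0.450548
  X=1: 0.382088, 0.527778
  X=2: 0.430827, 0.106572
Sum of the 6 terms: H(X,Y) = 2.21568 bits

Marginal of X (row sums):
  P(X=0) = 5/54 + 5/27 = 5/18
  P(X=1) = 7/54 + 11/27 = 29/54
  P(X=2) = 1/6 + 1/54 = 5/27
H(X) = -[(5/18)·log₂(5/18) + (29/54)·log₂(29/54) + (5/27)·log₂(5/27)]
  = 0.513332 + 0.481672 + 0.450548 = 1.44555 bits

H(Y|X) = H(X,Y) - H(X) = 2.21568 - 1.44555 = 0.7701 bits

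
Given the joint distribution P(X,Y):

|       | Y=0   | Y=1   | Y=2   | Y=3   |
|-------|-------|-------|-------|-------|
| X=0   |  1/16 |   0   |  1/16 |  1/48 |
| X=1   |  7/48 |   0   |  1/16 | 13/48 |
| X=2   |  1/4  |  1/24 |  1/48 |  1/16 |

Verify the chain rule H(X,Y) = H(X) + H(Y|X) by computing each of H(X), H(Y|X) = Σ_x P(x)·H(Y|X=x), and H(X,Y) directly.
H(X) = 1.4443 bits, H(Y|X) = 1.3949 bits, H(X,Y) = 2.8392 bits

Marginal of X (row sums):
  P(X=0) = 1/16 + 0 + 1/16 + 1/48 = 7/48
  P(X=1) = 7/48 + 0 + 1/16 + 13/48 = 23/48
  P(X=2) = 1/4 + 1/24 + 1/48 + 1/16 = 3/8
H(X) = -[(7/48)·log₂(7/48) + (23/48)·log₂(23/48) + (3/8)·log₂(3/8)]
  = 0.40507 + 0.50859 + 0.53064 = 1.4443 bits

H(Y|X) = Σ_x P(x)·H(Y|X=x):
  X=0: P(X=0) = 7/48, P(Y|X=0) = (3/7, 0, 3/7, 1/7) → H(Y|X=0) = 1.44882
  X=1: P(X=1) = 23/48, P(Y|X=1) = (7/23, 0, 3/23, 13/23) → H(Y|X=1) = 1.37086
  X=2: P(X=2) = 3/8, P(Y|X=2) = (2/3, 1/9, 1/18, 1/6) → H(Y|X=2) = 1.40468
H(Y|X) = (7/48)·1.44882 + (23/48)·1.37086 + (3/8)·1.40468 = 1.3949 bits

H(X,Y) = -Σ_{x,y} P(x,y) log₂ P(x,y). Per-cell terms -P(x,y)·log₂P(x,y):
  X=0: 0.25000, 0.00000, 0.25000, 0.11635
  X=1: 0.40507, 0.00000, 0.25000, 0.51039
  X=2: 0.50000, 0.19104, 0.11635, 0.25000
  (cells with P = 0 contribute 0)
Sum of the 12 terms: H(X,Y) = 2.8392 bits

Chain rule check:
  H(X) + H(Y|X) = 1.4443 + 1.3949 = 2.8392 bits
  H(X,Y) = 2.8392 bits
✓ Chain rule verified.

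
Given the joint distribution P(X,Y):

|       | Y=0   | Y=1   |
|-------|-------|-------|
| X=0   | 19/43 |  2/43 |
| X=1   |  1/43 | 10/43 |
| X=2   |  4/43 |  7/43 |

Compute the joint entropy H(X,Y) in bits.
2.0872 bits

H(X,Y) = -Σ_{x,y} P(x,y) log₂ P(x,y). Per-cell terms -P(x,y)·log₂P(x,y):
  X=0: 0.5207, 0.2059
  X=1: 0.1262, 0.4894
  X=2: 0.3187, 0.4263
Sum of the 6 terms: H(X,Y) = 2.0872 bits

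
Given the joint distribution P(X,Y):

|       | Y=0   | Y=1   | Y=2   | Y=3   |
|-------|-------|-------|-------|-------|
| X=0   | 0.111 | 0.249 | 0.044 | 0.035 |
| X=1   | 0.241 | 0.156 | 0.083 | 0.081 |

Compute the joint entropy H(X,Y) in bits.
2.7236 bits

H(X,Y) = -Σ_{x,y} P(x,y) log₂ P(x,y). Per-cell terms -P(x,y)·log₂P(x,y):
  X=0: 0.35202, 0.49944, 0.19828, 0.16928
  X=1: 0.49475, 0.41814, 0.29803, 0.29370
Sum of the 8 terms: H(X,Y) = 2.7236 bits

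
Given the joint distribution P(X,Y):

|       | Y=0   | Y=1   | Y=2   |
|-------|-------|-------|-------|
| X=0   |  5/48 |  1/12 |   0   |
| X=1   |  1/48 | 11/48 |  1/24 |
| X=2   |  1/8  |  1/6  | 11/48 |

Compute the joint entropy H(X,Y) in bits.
2.7261 bits

H(X,Y) = -Σ_{x,y} P(x,y) log₂ P(x,y). Per-cell terms -P(x,y)·log₂P(x,y):
  X=0: 0.33990, 0.29875, 0.00000
  X=1: 0.11635, 0.48710, 0.19104
  X=2: 0.37500, 0.43083, 0.48710
  (cells with P = 0 contribute 0)
Sum of the 9 terms: H(X,Y) = 2.7261 bits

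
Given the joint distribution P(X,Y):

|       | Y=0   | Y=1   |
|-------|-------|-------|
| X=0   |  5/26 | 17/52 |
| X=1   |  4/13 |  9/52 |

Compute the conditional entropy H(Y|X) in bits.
0.9470 bits

H(Y|X) = H(X,Y) - H(X)

H(X,Y) = -Σ_{x,y} P(x,y) log₂ P(x,y). Per-cell terms -P(x,y)·log₂P(x,y):
  X=0: 0.45741, 0.52732
  X=1: 0.52321, 0.43797
Sum of the 4 terms: H(X,Y) = 1.9459 bits

Marginal of X (row sums):
  P(X=0) = 5/26 + 17/52 = 27/52
  P(X=1) = 4/13 + 9/52 = 25/52
H(X) = -[(27/52)·log₂(27/52) + (25/52)·log₂(25/52)]
  = 0.49096 + 0.50797 = 0.9989 bits

H(Y|X) = H(X,Y) - H(X) = 1.9459 - 0.9989 = 0.9470 bits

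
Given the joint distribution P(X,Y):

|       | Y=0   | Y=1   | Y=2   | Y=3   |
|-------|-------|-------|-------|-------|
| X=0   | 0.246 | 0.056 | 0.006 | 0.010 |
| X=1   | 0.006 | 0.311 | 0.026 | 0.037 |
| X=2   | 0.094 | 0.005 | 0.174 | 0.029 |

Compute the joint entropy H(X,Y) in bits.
2.6685 bits

H(X,Y) = -Σ_{x,y} P(x,y) log₂ P(x,y). Per-cell terms -P(x,y)·log₂P(x,y):
  X=0: 0.4977, 0.2329, 0.0443, 0.0664
  X=1: 0.0443, 0.5240, 0.1369, 0.1760
  X=2: 0.3207, 0.0382, 0.4390, 0.1481
Sum of the 12 terms: H(X,Y) = 2.6685 bits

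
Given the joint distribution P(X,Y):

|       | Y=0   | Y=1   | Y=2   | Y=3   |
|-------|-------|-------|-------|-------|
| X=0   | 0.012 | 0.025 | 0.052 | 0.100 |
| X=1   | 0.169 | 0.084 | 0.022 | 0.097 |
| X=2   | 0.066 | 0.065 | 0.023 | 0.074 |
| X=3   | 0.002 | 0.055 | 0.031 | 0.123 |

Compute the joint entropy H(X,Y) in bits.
3.6384 bits

H(X,Y) = -Σ_{x,y} P(x,y) log₂ P(x,y). Per-cell terms -P(x,y)·log₂P(x,y):
  X=0: 0.07657, 0.13305, 0.22180, 0.33219
  X=1: 0.43347, 0.30017, 0.12114, 0.32649
  X=2: 0.25881, 0.25632, 0.12517, 0.27797
  X=3: 0.01793, 0.23014, 0.15536, 0.37186
Sum of the 16 terms: H(X,Y) = 3.6384 bits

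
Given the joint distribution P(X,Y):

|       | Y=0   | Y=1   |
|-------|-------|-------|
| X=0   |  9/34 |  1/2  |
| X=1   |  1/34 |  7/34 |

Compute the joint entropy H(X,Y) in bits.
1.6266 bits

H(X,Y) = -Σ_{x,y} P(x,y) log₂ P(x,y). Per-cell terms -P(x,y)·log₂P(x,y):
  X=0: 0.5076, 0.5000
  X=1: 0.1496, 0.4694
Sum of the 4 terms: H(X,Y) = 1.6266 bits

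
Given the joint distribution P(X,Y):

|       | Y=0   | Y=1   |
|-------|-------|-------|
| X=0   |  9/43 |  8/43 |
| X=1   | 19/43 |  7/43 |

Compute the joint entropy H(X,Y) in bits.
1.8707 bits

H(X,Y) = -Σ_{x,y} P(x,y) log₂ P(x,y). Per-cell terms -P(x,y)·log₂P(x,y):
  X=0: 0.4723, 0.4514
  X=1: 0.5207, 0.4263
Sum of the 4 terms: H(X,Y) = 1.8707 bits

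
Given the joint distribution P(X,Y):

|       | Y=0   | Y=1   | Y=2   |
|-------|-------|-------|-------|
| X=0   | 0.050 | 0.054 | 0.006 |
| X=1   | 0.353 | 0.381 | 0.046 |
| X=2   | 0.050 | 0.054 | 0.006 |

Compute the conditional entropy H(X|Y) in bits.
0.9801 bits

H(X|Y) = H(X,Y) - H(Y)

H(X,Y) = -Σ_{x,y} P(x,y) log₂ P(x,y). Per-cell terms -P(x,y)·log₂P(x,y):
  X=0: 0.2161, 0.2274, 0.0443
  X=1: 0.5303, 0.5304, 0.2043
  X=2: 0.2161, 0.2274, 0.0443
Sum of the 9 terms: H(X,Y) = 2.2406 bits

Marginal of Y (column sums):
  P(Y=0) = 0.050 + 0.353 + 0.050 = 0.453
  P(Y=1) = 0.054 + 0.381 + 0.054 = 0.489
  P(Y=2) = 0.006 + 0.046 + 0.006 = 0.058
H(Y) = -[0.453·log₂(0.453) + 0.489·log₂(0.489) + 0.058·log₂(0.058)]
  = 0.5175 + 0.5047 + 0.2383 = 1.2605 bits

H(X|Y) = H(X,Y) - H(Y) = 2.2406 - 1.2605 = 0.9801 bits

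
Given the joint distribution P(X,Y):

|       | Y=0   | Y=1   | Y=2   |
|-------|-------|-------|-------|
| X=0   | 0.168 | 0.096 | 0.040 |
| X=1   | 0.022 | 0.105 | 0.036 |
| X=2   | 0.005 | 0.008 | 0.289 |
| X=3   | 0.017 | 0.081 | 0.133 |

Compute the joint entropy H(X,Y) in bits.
2.9701 bits

H(X,Y) = -Σ_{x,y} P(x,y) log₂ P(x,y). Per-cell terms -P(x,y)·log₂P(x,y):
  X=0: 0.4323, 0.3246, 0.1858
  X=1: 0.1211, 0.3414, 0.1727
  X=2: 0.0382, 0.0557, 0.5176
  X=3: 0.0999, 0.2937, 0.3871
Sum of the 12 terms: H(X,Y) = 2.9701 bits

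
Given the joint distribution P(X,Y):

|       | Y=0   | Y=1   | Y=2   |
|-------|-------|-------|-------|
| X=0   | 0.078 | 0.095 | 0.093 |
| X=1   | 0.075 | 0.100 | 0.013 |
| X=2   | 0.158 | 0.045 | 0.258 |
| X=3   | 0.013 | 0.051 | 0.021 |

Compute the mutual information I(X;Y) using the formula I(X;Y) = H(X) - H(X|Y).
0.1881 bits

I(X;Y) = H(X) - H(X|Y)

Marginal of X (row sums):
  P(X=0) = 0.078 + 0.095 + 0.093 = 0.266
  P(X=1) = 0.075 + 0.100 + 0.013 = 0.188
  P(X=2) = 0.158 + 0.045 + 0.258 = 0.461
  P(X=3) = 0.013 + 0.051 + 0.021 = 0.085
H(X) = -[0.266·log₂(0.266) + 0.188·log₂(0.188) + 0.461·log₂(0.461) + 0.085·log₂(0.085)]
  = 0.5082 + 0.4533 + 0.5150 + 0.3023 = 1.7788 bits

Marginal of Y (column sums):
  P(Y=0) = 0.078 + 0.075 + 0.158 + 0.013 = 0.324
  P(Y=1) = 0.095 + 0.100 + 0.045 + 0.051 = 0.291
  P(Y=2) = 0.093 + 0.013 + 0.258 + 0.021 = 0.385
H(X|Y) = Σ_y P(y)·H(X|Y=y):
  Y=0: P(Y=0) = 0.324, P(X|Y=0) = (13/54, 25/108, 79/162, 13/324) → H(X|Y=0) = 1.6746
  Y=1: P(Y=1) = 0.291, P(X|Y=1) = (95/291, 100/291, 15/97, 17/97) → H(X|Y=1) = 1.9136
  Y=2: P(Y=2) = 0.385, P(X|Y=2) = (93/385, 13/385, 258/385, 3/55) → H(X|Y=2) = 1.2760
H(X|Y) = 0.324·1.6746 + 0.291·1.9136 + 0.385·1.2760 = 1.5907 bits

I(X;Y) = H(X) - H(X|Y) = 1.7788 - 1.5907 = 0.1881 bits

Cross-check via I(X;Y) = H(X) + H(Y) - H(X,Y): computing H(Y) from the column sums and H(X,Y) from the 12 cells in the same way gives H(Y) = 1.5752 bits and H(X,Y) = 3.1659 bits, so
I(X;Y) = 1.7788 + 1.5752 - 3.1659 = 0.1881 bits ✓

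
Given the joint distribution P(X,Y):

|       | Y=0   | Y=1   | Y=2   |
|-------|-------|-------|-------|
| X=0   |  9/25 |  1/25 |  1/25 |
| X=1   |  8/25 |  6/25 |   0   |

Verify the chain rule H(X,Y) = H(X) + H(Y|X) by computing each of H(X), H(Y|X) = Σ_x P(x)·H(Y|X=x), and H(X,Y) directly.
H(X) = 0.9896 bits, H(Y|X) = 0.9327 bits, H(X,Y) = 1.9223 bits

Marginal of X (row sums):
  P(X=0) = 9/25 + 1/25 + 1/25 = 11/25
  P(X=1) = 8/25 + 6/25 + 0 = 14/25
H(X) = -[(11/25)·log₂(11/25) + (14/25)·log₂(14/25)]
  = 0.52115 + 0.46844 = 0.9896 bits

H(Y|X) = Σ_x P(x)·H(Y|X=x):
  X=0: P(X=0) = 11/25, P(Y|X=0) = (9/11, 1/11, 1/11) → H(Y|X=0) = 0.86586
  X=1: P(X=1) = 14/25, P(Y|X=1) = (4/7, 3/7, 0) → H(Y|X=1) = 0.98523
H(Y|X) = (11/25)·0.86586 + (14/25)·0.98523 = 0.9327 bits

H(X,Y) = -Σ_{x,y} P(x,y) log₂ P(x,y). Per-cell terms -P(x,y)·log₂P(x,y):
  X=0: 0.53062, 0.18575, 0.18575
  X=1: 0.52603, 0.49413, 0.00000
  (cells with P = 0 contribute 0)
Sum of the 6 terms: H(X,Y) = 1.9223 bits

Chain rule check:
  H(X) + H(Y|X) = 0.9896 + 0.9327 = 1.9223 bits
  H(X,Y) = 1.9223 bits
✓ Chain rule verified.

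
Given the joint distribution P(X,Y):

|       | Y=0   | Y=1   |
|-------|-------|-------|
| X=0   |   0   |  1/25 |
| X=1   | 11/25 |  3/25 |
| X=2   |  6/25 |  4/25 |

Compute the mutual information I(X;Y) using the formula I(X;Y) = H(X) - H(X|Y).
0.0962 bits

I(X;Y) = H(X) - H(X|Y)

Marginal of X (row sums):
  P(X=0) = 0 + 1/25 = 1/25
  P(X=1) = 11/25 + 3/25 = 14/25
  P(X=2) = 6/25 + 4/25 = 2/5
H(X) = -[(1/25)·log₂(1/25) + (14/25)·log₂(14/25) + (2/5)·log₂(2/5)]
  = 0.185754 + 0.468441 + 0.528771 = 1.18297 bits

Marginal of Y (column sums):
  P(Y=0) = 0 + 11/25 + 6/25 = 17/25
  P(Y=1) = 1/25 + 3/25 + 4/25 = 8/25
H(X|Y) = Σ_y P(y)·H(X|Y=y):
  Y=0: P(Y=0) = 17/25, P(X|Y=0) = (0, 11/17, 6/17) → H(X|Y=0) = 0.936667
  Y=1: P(Y=1) = 8/25, P(X|Y=1) = (1/8, 3/8, 1/2) → H(X|Y=1) = 1.405639
H(X|Y) = (17/25)·0.936667 + (8/25)·1.405639 = 1.08674 bits

I(X;Y) = H(X) - H(X|Y) = 1.18297 - 1.08674 = 0.0962 bits

Cross-check via I(X;Y) = H(X) + H(Y) - H(X,Y): computing H(Y) from the column sums and H(X,Y) from the 6 cells in the same way gives H(Y) = 0.90438 bits and H(X,Y) = 1.99112 bits, so
I(X;Y) = 1.18297 + 0.90438 - 1.99112 = 0.0962 bits ✓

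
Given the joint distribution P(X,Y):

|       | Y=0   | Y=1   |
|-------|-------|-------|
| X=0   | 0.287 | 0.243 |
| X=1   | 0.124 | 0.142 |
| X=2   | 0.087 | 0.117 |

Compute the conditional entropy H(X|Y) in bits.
1.4548 bits

H(X|Y) = H(X,Y) - H(Y)

H(X,Y) = -Σ_{x,y} P(x,y) log₂ P(x,y). Per-cell terms -P(x,y)·log₂P(x,y):
  X=0: 0.51685, 0.49596
  X=1: 0.37344, 0.39988
  X=2: 0.30649, 0.36216
Sum of the 6 terms: H(X,Y) = 2.4548 bits

Marginal of Y (column sums):
  P(Y=0) = 0.287 + 0.124 + 0.087 = 0.498
  P(Y=1) = 0.243 + 0.142 + 0.117 = 0.502
H(Y) = -[0.498·log₂(0.498) + 0.502·log₂(0.502)]
  = 0.50088 + 0.49911 = 1.0000 bits

H(X|Y) = H(X,Y) - H(Y) = 2.4548 - 1.0000 = 1.4548 bits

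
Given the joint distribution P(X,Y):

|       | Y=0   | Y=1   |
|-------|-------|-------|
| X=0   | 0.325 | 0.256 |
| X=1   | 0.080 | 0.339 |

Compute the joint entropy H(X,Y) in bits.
1.8508 bits

H(X,Y) = -Σ_{x,y} P(x,y) log₂ P(x,y). Per-cell terms -P(x,y)·log₂P(x,y):
  X=0: 0.5270, 0.5032
  X=1: 0.2915, 0.5291
Sum of the 4 terms: H(X,Y) = 1.8508 bits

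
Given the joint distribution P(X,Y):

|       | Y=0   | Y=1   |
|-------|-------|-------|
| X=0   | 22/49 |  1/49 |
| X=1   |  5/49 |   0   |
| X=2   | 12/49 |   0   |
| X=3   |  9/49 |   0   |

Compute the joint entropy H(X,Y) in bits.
1.9154 bits

H(X,Y) = -Σ_{x,y} P(x,y) log₂ P(x,y). Per-cell terms -P(x,y)·log₂P(x,y):
  X=0: 0.5187, 0.1146
  X=1: 0.3360, 0.0000
  X=2: 0.4971, 0.0000
  X=3: 0.4490, 0.0000
  (cells with P = 0 contribute 0)
Sum of the 8 terms: H(X,Y) = 1.9154 bits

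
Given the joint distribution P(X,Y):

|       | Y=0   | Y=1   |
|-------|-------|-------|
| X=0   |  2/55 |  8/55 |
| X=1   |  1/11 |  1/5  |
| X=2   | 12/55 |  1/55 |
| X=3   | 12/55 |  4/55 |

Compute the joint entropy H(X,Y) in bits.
2.6959 bits

H(X,Y) = -Σ_{x,y} P(x,y) log₂ P(x,y). Per-cell terms -P(x,y)·log₂P(x,y):
  X=0: 0.1739, 0.4046
  X=1: 0.3145, 0.4644
  X=2: 0.4792, 0.1051
  X=3: 0.4792, 0.2750
Sum of the 8 terms: H(X,Y) = 2.6959 bits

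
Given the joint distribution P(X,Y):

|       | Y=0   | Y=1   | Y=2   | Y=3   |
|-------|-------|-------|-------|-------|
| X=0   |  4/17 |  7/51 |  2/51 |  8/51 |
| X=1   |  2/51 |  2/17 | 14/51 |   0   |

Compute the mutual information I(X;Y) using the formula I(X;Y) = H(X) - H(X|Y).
0.3996 bits

I(X;Y) = H(X) - H(X|Y)

Marginal of X (row sums):
  P(X=0) = 4/17 + 7/51 + 2/51 + 8/51 = 29/51
  P(X=1) = 2/51 + 2/17 + 14/51 + 0 = 22/51
H(X) = -[(29/51)·log₂(29/51) + (22/51)·log₂(22/51)]
  = 0.4631 + 0.5233 = 0.9864 bits

Marginal of Y (column sums):
  P(Y=0) = 4/17 + 2/51 = 14/51
  P(Y=1) = 7/51 + 2/17 = 13/51
  P(Y=2) = 2/51 + 14/51 = 16/51
  P(Y=3) = 8/51 + 0 = 8/51
H(X|Y) = Σ_y P(y)·H(X|Y=y):
  Y=0: P(Y=0) = 14/51, P(X|Y=0) = (6/7, 1/7) → H(X|Y=0) = 0.5917
  Y=1: P(Y=1) = 13/51, P(X|Y=1) = (7/13, 6/13) → H(X|Y=1) = 0.9957
  Y=2: P(Y=2) = 16/51, P(X|Y=2) = (1/8, 7/8) → H(X|Y=2) = 0.5436
  Y=3: P(Y=3) = 8/51, P(X|Y=3) = (1, 0) → H(X|Y=3) = 0.0000
H(X|Y) = (14/51)·0.5917 + (13/51)·0.9957 + (16/51)·0.5436 + (8/51)·0.0000 = 0.5868 bits

I(X;Y) = H(X) - H(X|Y) = 0.9864 - 0.5868 = 0.3996 bits

Cross-check via I(X;Y) = H(X) + H(Y) - H(X,Y): computing H(Y) from the column sums and H(X,Y) from the 8 cells in the same way gives H(Y) = 1.9585 bits and H(X,Y) = 2.5453 bits, so
I(X;Y) = 0.9864 + 1.9585 - 2.5453 = 0.3996 bits ✓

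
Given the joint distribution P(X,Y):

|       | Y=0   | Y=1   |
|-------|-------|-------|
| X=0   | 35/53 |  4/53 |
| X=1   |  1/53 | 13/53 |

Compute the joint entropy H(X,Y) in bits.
1.2821 bits

H(X,Y) = -Σ_{x,y} P(x,y) log₂ P(x,y). Per-cell terms -P(x,y)·log₂P(x,y):
  X=0: 0.3953, 0.2814
  X=1: 0.1081, 0.4973
Sum of the 4 terms: H(X,Y) = 1.2821 bits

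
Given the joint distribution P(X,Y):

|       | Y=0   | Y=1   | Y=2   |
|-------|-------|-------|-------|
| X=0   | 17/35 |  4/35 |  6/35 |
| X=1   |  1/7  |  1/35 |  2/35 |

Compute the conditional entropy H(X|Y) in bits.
0.7746 bits

H(X|Y) = H(X,Y) - H(Y)

H(X,Y) = -Σ_{x,y} P(x,y) log₂ P(x,y). Per-cell terms -P(x,y)·log₂P(x,y):
  X=0: 0.50603, 0.35763, 0.43617
  X=1: 0.40105, 0.14655, 0.23596
Sum of the 6 terms: H(X,Y) = 2.0834 bits

Marginal of Y (column sums):
  P(Y=0) = 17/35 + 1/7 = 22/35
  P(Y=1) = 4/35 + 1/35 = 1/7
  P(Y=2) = 6/35 + 2/35 = 8/35
H(Y) = -[(22/35)·log₂(22/35) + (1/7)·log₂(1/7) + (8/35)·log₂(8/35)]
  = 0.42105 + 0.40105 + 0.48669 = 1.3088 bits

H(X|Y) = H(X,Y) - H(Y) = 2.0834 - 1.3088 = 0.7746 bits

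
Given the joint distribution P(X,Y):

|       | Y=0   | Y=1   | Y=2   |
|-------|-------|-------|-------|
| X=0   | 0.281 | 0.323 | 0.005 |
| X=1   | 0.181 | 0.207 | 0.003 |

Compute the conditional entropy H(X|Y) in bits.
0.9654 bits

H(X|Y) = H(X,Y) - H(Y)

H(X,Y) = -Σ_{x,y} P(x,y) log₂ P(x,y). Per-cell terms -P(x,y)·log₂P(x,y):
  X=0: 0.51461, 0.52662, 0.03822
  X=1: 0.44633, 0.47037, 0.02514
Sum of the 6 terms: H(X,Y) = 2.0213 bits

Marginal of Y (column sums):
  P(Y=0) = 0.281 + 0.181 = 0.462
  P(Y=1) = 0.323 + 0.207 = 0.530
  P(Y=2) = 0.005 + 0.003 = 0.008
H(Y) = -[0.462·log₂(0.462) + 0.530·log₂(0.530) + 0.008·log₂(0.008)]
  = 0.51468 + 0.48545 + 0.05573 = 1.0559 bits

H(X|Y) = H(X,Y) - H(Y) = 2.0213 - 1.0559 = 0.9654 bits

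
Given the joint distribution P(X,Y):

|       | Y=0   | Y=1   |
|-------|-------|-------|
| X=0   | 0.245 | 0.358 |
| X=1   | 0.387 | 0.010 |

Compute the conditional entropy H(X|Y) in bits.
0.6750 bits

H(X|Y) = H(X,Y) - H(Y)

H(X,Y) = -Σ_{x,y} P(x,y) log₂ P(x,y). Per-cell terms -P(x,y)·log₂P(x,y):
  X=0: 0.497141, 0.530545
  X=1: 0.530033, 0.066439
Sum of the 4 terms: H(X,Y) = 1.62416 bits

Marginal of Y (column sums):
  P(Y=0) = 0.245 + 0.387 = 0.632
  P(Y=1) = 0.358 + 0.010 = 0.368
H(Y) = -[0.632·log₂(0.632) + 0.368·log₂(0.368)]
  = 0.418386 + 0.530738 = 0.94912 bits

H(X|Y) = H(X,Y) - H(Y) = 1.62416 - 0.94912 = 0.6750 bits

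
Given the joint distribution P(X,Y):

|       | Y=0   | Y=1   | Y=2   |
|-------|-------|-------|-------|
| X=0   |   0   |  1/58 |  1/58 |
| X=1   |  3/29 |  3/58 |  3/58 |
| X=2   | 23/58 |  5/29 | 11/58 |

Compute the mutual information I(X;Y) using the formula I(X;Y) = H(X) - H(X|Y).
0.0358 bits

I(X;Y) = H(X) - H(X|Y)

Marginal of X (row sums):
  P(X=0) = 0 + 1/58 + 1/58 = 1/29
  P(X=1) = 3/29 + 3/58 + 3/58 = 6/29
  P(X=2) = 23/58 + 5/29 + 11/58 = 22/29
H(X) = -[(1/29)·log₂(1/29) + (6/29)·log₂(6/29) + (22/29)·log₂(22/29)]
  = 0.1675166 + 0.4702797 + 0.3023478 = 0.940144 bits

Marginal of Y (column sums):
  P(Y=0) = 0 + 3/29 + 23/58 = 1/2
  P(Y=1) = 1/58 + 3/58 + 5/29 = 7/29
  P(Y=2) = 1/58 + 3/58 + 11/58 = 15/58
H(X|Y) = Σ_y P(y)·H(X|Y=y):
  Y=0: P(Y=0) = 1/2, P(X|Y=0) = (0, 6/29, 23/29) → H(X|Y=0) = 0.7355086
  Y=1: P(Y=1) = 7/29, P(X|Y=1) = (1/14, 3/14, 5/7) → H(X|Y=1) = 1.0949143
  Y=2: P(Y=2) = 15/58, P(X|Y=2) = (1/15, 1/5, 11/15) → H(X|Y=2) = 1.0529816
H(X|Y) = (1/2)·0.7355086 + (7/29)·1.0949143 + (15/58)·1.0529816 = 0.904367 bits

I(X;Y) = H(X) - H(X|Y) = 0.940144 - 0.904367 = 0.0358 bits

Cross-check via I(X;Y) = H(X) + H(Y) - H(X,Y): computing H(Y) from the column sums and H(X,Y) from the 9 cells in the same way gives H(Y) = 1.499571 bits and H(X,Y) = 2.403938 bits, so
I(X;Y) = 0.940144 + 1.499571 - 2.403938 = 0.0358 bits ✓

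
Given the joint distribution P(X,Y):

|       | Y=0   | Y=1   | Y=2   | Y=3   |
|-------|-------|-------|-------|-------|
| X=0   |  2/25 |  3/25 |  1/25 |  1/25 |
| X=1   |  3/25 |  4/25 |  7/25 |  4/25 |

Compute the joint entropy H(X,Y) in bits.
2.7574 bits

H(X,Y) = -Σ_{x,y} P(x,y) log₂ P(x,y). Per-cell terms -P(x,y)·log₂P(x,y):
  X=0: 0.29151, 0.36707, 0.18575, 0.18575
  X=1: 0.36707, 0.42302, 0.51422, 0.42302
Sum of the 8 terms: H(X,Y) = 2.7574 bits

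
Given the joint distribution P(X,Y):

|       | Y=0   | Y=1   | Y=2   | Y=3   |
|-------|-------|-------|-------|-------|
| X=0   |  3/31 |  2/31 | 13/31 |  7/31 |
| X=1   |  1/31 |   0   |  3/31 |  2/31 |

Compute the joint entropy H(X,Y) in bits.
2.3327 bits

H(X,Y) = -Σ_{x,y} P(x,y) log₂ P(x,y). Per-cell terms -P(x,y)·log₂P(x,y):
  X=0: 0.32605, 0.25511, 0.52577, 0.48477
  X=1: 0.15981, 0.00000, 0.32605, 0.25511
  (cells with P = 0 contribute 0)
Sum of the 8 terms: H(X,Y) = 2.3327 bits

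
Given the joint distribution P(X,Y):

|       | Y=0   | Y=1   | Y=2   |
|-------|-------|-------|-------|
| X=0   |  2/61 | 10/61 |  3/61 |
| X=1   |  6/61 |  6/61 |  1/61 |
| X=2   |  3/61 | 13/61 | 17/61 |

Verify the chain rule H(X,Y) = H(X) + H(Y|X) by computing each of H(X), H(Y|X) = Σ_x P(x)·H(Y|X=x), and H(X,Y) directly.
H(X) = 1.4525 bits, H(Y|X) = 1.3087 bits, H(X,Y) = 2.7612 bits

Marginal of X (row sums):
  P(X=0) = 2/61 + 10/61 + 3/61 = 15/61
  P(X=1) = 6/61 + 6/61 + 1/61 = 13/61
  P(X=2) = 3/61 + 13/61 + 17/61 = 33/61
H(X) = -[(15/61)·log₂(15/61) + (13/61)·log₂(13/61) + (33/61)·log₂(33/61)]
  = 0.4977 + 0.4753 + 0.4795 = 1.4525 bits

H(Y|X) = Σ_x P(x)·H(Y|X=x):
  X=0: P(X=0) = 15/61, P(Y|X=0) = (2/15, 2/3, 1/5) → H(Y|X=0) = 1.2419
  X=1: P(X=1) = 13/61, P(Y|X=1) = (6/13, 6/13, 1/13) → H(Y|X=1) = 1.3143
  X=2: P(X=2) = 33/61, P(Y|X=2) = (1/11, 13/33, 17/33) → H(Y|X=2) = 1.3369
H(Y|X) = (15/61)·1.2419 + (13/61)·1.3143 + (33/61)·1.3369 = 1.3087 bits

H(X,Y) = -Σ_{x,y} P(x,y) log₂ P(x,y). Per-cell terms -P(x,y)·log₂P(x,y):
  X=0: 0.1617, 0.4277, 0.2137
  X=1: 0.3291, 0.3291, 0.0972
  X=2: 0.2137, 0.4753, 0.5137
Sum of the 9 terms: H(X,Y) = 2.7612 bits

Chain rule check:
  H(X) + H(Y|X) = 1.4525 + 1.3087 = 2.7612 bits
  H(X,Y) = 2.7612 bits
✓ Chain rule verified.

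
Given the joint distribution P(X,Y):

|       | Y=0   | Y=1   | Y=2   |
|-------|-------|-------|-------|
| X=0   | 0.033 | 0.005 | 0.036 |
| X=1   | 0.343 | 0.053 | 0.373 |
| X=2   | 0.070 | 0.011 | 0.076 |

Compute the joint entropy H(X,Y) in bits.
2.2807 bits

H(X,Y) = -Σ_{x,y} P(x,y) log₂ P(x,y). Per-cell terms -P(x,y)·log₂P(x,y):
  X=0: 0.162406, 0.038219, 0.172651
  X=1: 0.529496, 0.224607, 0.530687
  X=2: 0.268555, 0.071570, 0.282557
Sum of the 9 terms: H(X,Y) = 2.2807 bits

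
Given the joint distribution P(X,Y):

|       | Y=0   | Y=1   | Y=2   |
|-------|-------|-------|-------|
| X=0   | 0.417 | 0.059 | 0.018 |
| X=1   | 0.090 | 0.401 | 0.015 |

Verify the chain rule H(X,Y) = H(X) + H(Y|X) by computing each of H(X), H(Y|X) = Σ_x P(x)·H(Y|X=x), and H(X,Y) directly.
H(X) = 0.9999 bits, H(Y|X) = 0.8037 bits, H(X,Y) = 1.8036 bits

Marginal of X (row sums):
  P(X=0) = 0.417 + 0.059 + 0.018 = 0.494
  P(X=1) = 0.090 + 0.401 + 0.015 = 0.506
H(X) = -[0.494·log₂(0.494) + 0.506·log₂(0.506)]
  = 0.5026 + 0.4973 = 0.9999 bits

H(Y|X) = Σ_x P(x)·H(Y|X=x):
  X=0: P(X=0) = 0.494, P(Y|X=0) = (417/494, 59/494, 9/247) → H(Y|X=0) = 0.7466
  X=1: P(X=1) = 0.506, P(Y|X=1) = (45/253, 401/506, 15/506) → H(Y|X=1) = 0.8595
H(Y|X) = 0.494·0.7466 + 0.506·0.8595 = 0.8037 bits

H(X,Y) = -Σ_{x,y} P(x,y) log₂ P(x,y). Per-cell terms -P(x,y)·log₂P(x,y):
  X=0: 0.5262, 0.2409, 0.1043
  X=1: 0.3127, 0.5286, 0.0909
Sum of the 6 terms: H(X,Y) = 1.8036 bits

Chain rule check:
  H(X) + H(Y|X) = 0.9999 + 0.8037 = 1.8036 bits
  H(X,Y) = 1.8036 bits
✓ Chain rule verified.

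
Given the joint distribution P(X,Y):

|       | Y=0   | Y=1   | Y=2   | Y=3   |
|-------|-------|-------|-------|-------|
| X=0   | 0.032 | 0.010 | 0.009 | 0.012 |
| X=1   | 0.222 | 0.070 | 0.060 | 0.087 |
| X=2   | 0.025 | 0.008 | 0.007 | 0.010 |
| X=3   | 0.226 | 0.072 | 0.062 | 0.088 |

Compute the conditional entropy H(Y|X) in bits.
1.7768 bits

H(Y|X) = H(X,Y) - H(X)

H(X,Y) = -Σ_{x,y} P(x,y) log₂ P(x,y). Per-cell terms -P(x,y)·log₂P(x,y):
  X=0: 0.1589051, 0.0664386, 0.0611627, 0.0765699
  X=1: 0.4820438, 0.2685551, 0.2435336, 0.3064871
  X=2: 0.1330482, 0.0557263, 0.0501090, 0.0664386
  X=3: 0.4849068, 0.2733019, 0.2487185, 0.3085590
Sum of the 16 terms: H(X,Y) = 3.284504 bits

Marginal of X (row sums):
  P(X=0) = 0.032 + 0.010 + 0.009 + 0.012 = 0.063
  P(X=1) = 0.222 + 0.070 + 0.060 + 0.087 = 0.439
  P(X=2) = 0.025 + 0.008 + 0.007 + 0.010 = 0.050
  P(X=3) = 0.226 + 0.072 + 0.062 + 0.088 = 0.448
H(X) = -[0.063·log₂(0.063) + 0.439·log₂(0.439) + 0.050·log₂(0.050) + 0.448·log₂(0.448)]
  = 0.2512758 + 0.5214034 + 0.2160964 + 0.5189764 = 1.507752 bits

H(Y|X) = H(X,Y) - H(X) = 3.284504 - 1.507752 = 1.7768 bits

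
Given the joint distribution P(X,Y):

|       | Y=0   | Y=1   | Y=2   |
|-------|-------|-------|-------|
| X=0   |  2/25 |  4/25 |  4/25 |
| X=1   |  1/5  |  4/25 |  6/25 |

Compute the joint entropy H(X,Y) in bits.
2.5191 bits

H(X,Y) = -Σ_{x,y} P(x,y) log₂ P(x,y). Per-cell terms -P(x,y)·log₂P(x,y):
  X=0: 0.29151, 0.42302, 0.42302
  X=1: 0.46439, 0.42302, 0.49413
Sum of the 6 terms: H(X,Y) = 2.5191 bits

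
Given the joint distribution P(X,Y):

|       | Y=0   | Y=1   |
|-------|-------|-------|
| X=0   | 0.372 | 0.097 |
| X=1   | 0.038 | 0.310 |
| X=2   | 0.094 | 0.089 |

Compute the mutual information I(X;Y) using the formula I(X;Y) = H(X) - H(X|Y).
0.2990 bits

I(X;Y) = H(X) - H(X|Y)

Marginal of X (row sums):
  P(X=0) = 0.372 + 0.097 = 0.469
  P(X=1) = 0.038 + 0.310 = 0.348
  P(X=2) = 0.094 + 0.089 = 0.183
H(X) = -[0.469·log₂(0.469) + 0.348·log₂(0.348) + 0.183·log₂(0.183)]
  = 0.512308 + 0.529949 + 0.448365 = 1.49062 bits

Marginal of Y (column sums):
  P(Y=0) = 0.372 + 0.038 + 0.094 = 0.504
  P(Y=1) = 0.097 + 0.310 + 0.089 = 0.496
H(X|Y) = Σ_y P(y)·H(X|Y=y):
  Y=0: P(Y=0) = 0.504, P(X|Y=0) = (31/42, 19/252, 47/252) → H(X|Y=0) = 1.056408
  Y=1: P(Y=1) = 0.496, P(X|Y=1) = (97/496, 5/8, 89/496) → H(X|Y=1) = 1.328933
H(X|Y) = 0.504·1.056408 + 0.496·1.328933 = 1.19158 bits

I(X;Y) = H(X) - H(X|Y) = 1.49062 - 1.19158 = 0.2990 bits

Cross-check via I(X;Y) = H(X) + H(Y) - H(X,Y): computing H(Y) from the column sums and H(X,Y) from the 6 cells in the same way gives H(Y) = 0.99995 bits and H(X,Y) = 2.19153 bits, so
I(X;Y) = 1.49062 + 0.99995 - 2.19153 = 0.2990 bits ✓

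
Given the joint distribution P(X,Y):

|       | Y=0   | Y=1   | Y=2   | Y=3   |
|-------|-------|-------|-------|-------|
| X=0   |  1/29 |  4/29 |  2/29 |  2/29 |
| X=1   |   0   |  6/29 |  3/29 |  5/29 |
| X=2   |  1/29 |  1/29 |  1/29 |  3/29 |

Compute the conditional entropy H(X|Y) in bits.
1.3846 bits

H(X|Y) = H(X,Y) - H(Y)

H(X,Y) = -Σ_{x,y} P(x,y) log₂ P(x,y). Per-cell terms -P(x,y)·log₂P(x,y):
  X=0: 0.16752, 0.39420, 0.26607, 0.26607
  X=1: 0.00000, 0.47028, 0.33859, 0.43725
  X=2: 0.16752, 0.16752, 0.16752, 0.33859
  (cells with P = 0 contribute 0)
Sum of the 12 terms: H(X,Y) = 3.1811 bits

Marginal of Y (column sums):
  P(Y=0) = 1/29 + 0 + 1/29 = 2/29
  P(Y=1) = 4/29 + 6/29 + 1/29 = 11/29
  P(Y=2) = 2/29 + 3/29 + 1/29 = 6/29
  P(Y=3) = 2/29 + 5/29 + 3/29 = 10/29
H(Y) = -[(2/29)·log₂(2/29) + (11/29)·log₂(11/29) + (6/29)·log₂(6/29) + (10/29)·log₂(10/29)]
  = 0.26607 + 0.53048 + 0.47028 + 0.52967 = 1.7965 bits

H(X|Y) = H(X,Y) - H(Y) = 3.1811 - 1.7965 = 1.3846 bits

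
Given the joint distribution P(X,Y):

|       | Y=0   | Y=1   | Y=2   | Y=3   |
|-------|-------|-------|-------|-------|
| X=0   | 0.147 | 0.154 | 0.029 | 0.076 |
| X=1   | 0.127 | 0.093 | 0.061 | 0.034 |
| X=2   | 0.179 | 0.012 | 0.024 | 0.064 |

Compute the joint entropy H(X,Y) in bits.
3.2655 bits

H(X,Y) = -Σ_{x,y} P(x,y) log₂ P(x,y). Per-cell terms -P(x,y)·log₂P(x,y):
  X=0: 0.4066, 0.4156, 0.1481, 0.2826
  X=1: 0.3781, 0.3187, 0.2461, 0.1659
  X=2: 0.4443, 0.0766, 0.1291, 0.2538
Sum of the 12 terms: H(X,Y) = 3.2655 bits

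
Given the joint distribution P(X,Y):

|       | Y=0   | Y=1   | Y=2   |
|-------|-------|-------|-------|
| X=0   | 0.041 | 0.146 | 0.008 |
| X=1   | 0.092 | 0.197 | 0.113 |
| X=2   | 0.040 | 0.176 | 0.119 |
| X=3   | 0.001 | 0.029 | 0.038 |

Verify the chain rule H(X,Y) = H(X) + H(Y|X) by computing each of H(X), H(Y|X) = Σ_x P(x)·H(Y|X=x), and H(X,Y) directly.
H(X) = 1.7807 bits, H(Y|X) = 1.3328 bits, H(X,Y) = 3.1135 bits

Marginal of X (row sums):
  P(X=0) = 0.041 + 0.146 + 0.008 = 0.195
  P(X=1) = 0.092 + 0.197 + 0.113 = 0.402
  P(X=2) = 0.040 + 0.176 + 0.119 = 0.335
  P(X=3) = 0.001 + 0.029 + 0.038 = 0.068
H(X) = -[0.195·log₂(0.195) + 0.402·log₂(0.402) + 0.335·log₂(0.335) + 0.068·log₂(0.068)]
  = 0.4599 + 0.5285 + 0.5286 + 0.2637 = 1.7807 bits

H(Y|X) = Σ_x P(x)·H(Y|X=x):
  X=0: P(X=0) = 0.195, P(Y|X=0) = (41/195, 146/195, 8/195) → H(Y|X=0) = 0.9746
  X=1: P(X=1) = 0.402, P(Y|X=1) = (46/201, 197/402, 113/402) → H(Y|X=1) = 1.5058
  X=2: P(X=2) = 0.335, P(Y|X=2) = (8/67, 176/335, 119/335) → H(Y|X=2) = 1.3844
  X=3: P(X=3) = 0.068, P(Y|X=3) = (1/68, 29/68, 19/34) → H(Y|X=3) = 1.0830
H(Y|X) = 0.195·0.9746 + 0.402·1.5058 + 0.335·1.3844 + 0.068·1.0830 = 1.3328 bits

H(X,Y) = -Σ_{x,y} P(x,y) log₂ P(x,y). Per-cell terms -P(x,y)·log₂P(x,y):
  X=0: 0.1889, 0.4053, 0.0557
  X=1: 0.3167, 0.4617, 0.3555
  X=2: 0.1858, 0.4411, 0.3654
  X=3: 0.0100, 0.1481, 0.1793
Sum of the 12 terms: H(X,Y) = 3.1135 bits

Chain rule check:
  H(X) + H(Y|X) = 1.7807 + 1.3328 = 3.1135 bits
  H(X,Y) = 3.1135 bits
✓ Chain rule verified.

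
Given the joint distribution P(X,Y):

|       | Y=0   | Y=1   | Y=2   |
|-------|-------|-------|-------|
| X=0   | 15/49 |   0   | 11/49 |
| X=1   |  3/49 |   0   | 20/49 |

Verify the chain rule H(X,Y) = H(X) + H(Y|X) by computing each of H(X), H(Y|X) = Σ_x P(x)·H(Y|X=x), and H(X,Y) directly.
H(X) = 0.9973 bits, H(Y|X) = 0.7837 bits, H(X,Y) = 1.7810 bits

Marginal of X (row sums):
  P(X=0) = 15/49 + 0 + 11/49 = 26/49
  P(X=1) = 3/49 + 0 + 20/49 = 23/49
H(X) = -[(26/49)·log₂(26/49) + (23/49)·log₂(23/49)]
  = 0.4851 + 0.5122 = 0.9973 bits

H(Y|X) = Σ_x P(x)·H(Y|X=x):
  X=0: P(X=0) = 26/49, P(Y|X=0) = (15/26, 0, 11/26) → H(Y|X=0) = 0.9829
  X=1: P(X=1) = 23/49, P(Y|X=1) = (3/23, 0, 20/23) → H(Y|X=1) = 0.5586
H(Y|X) = (26/49)·0.9829 + (23/49)·0.5586 = 0.7837 bits

H(X,Y) = -Σ_{x,y} P(x,y) log₂ P(x,y). Per-cell terms -P(x,y)·log₂P(x,y):
  X=0: 0.5228, 0.0000, 0.4838
  X=1: 0.2467, 0.0000, 0.5277
  (cells with P = 0 contribute 0)
Sum of the 6 terms: H(X,Y) = 1.7810 bits

Chain rule check:
  H(X) + H(Y|X) = 0.9973 + 0.7837 = 1.7810 bits
  H(X,Y) = 1.7810 bits
✓ Chain rule verified.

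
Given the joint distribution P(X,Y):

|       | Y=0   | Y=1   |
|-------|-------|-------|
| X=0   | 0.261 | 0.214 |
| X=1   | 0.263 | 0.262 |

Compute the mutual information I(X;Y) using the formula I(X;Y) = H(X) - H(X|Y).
0.0017 bits

I(X;Y) = H(X) - H(X|Y)

Marginal of X (row sums):
  P(X=0) = 0.261 + 0.214 = 0.475
  P(X=1) = 0.263 + 0.262 = 0.525
H(X) = -[0.475·log₂(0.475) + 0.525·log₂(0.525)]
  = 0.5102 + 0.4880 = 0.9982 bits

Marginal of Y (column sums):
  P(Y=0) = 0.261 + 0.263 = 0.524
  P(Y=1) = 0.214 + 0.262 = 0.476
H(X|Y) = Σ_y P(y)·H(X|Y=y):
  Y=0: P(Y=0) = 0.524, P(X|Y=0) = (261/524, 263/524) → H(X|Y=0) = 1.0000
  Y=1: P(Y=1) = 0.476, P(X|Y=1) = (107/238, 131/238) → H(X|Y=1) = 0.9927
H(X|Y) = 0.524·1.0000 + 0.476·0.9927 = 0.9965 bits

I(X;Y) = H(X) - H(X|Y) = 0.9982 - 0.9965 = 0.0017 bits

Cross-check via I(X;Y) = H(X) + H(Y) - H(X,Y): computing H(Y) from the column sums and H(X,Y) from the 4 cells in the same way gives H(Y) = 0.9983 bits and H(X,Y) = 1.9948 bits, so
I(X;Y) = 0.9982 + 0.9983 - 1.9948 = 0.0017 bits ✓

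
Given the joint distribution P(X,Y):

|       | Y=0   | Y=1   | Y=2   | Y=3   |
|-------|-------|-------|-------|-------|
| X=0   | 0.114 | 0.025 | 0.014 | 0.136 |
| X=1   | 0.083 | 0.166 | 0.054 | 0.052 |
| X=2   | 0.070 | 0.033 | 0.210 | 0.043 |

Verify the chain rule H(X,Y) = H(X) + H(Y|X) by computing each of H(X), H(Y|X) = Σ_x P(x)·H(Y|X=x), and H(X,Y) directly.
H(X) = 1.5784 bits, H(Y|X) = 1.6657 bits, H(X,Y) = 3.2441 bits

Marginal of X (row sums):
  P(X=0) = 0.114 + 0.025 + 0.014 + 0.136 = 0.289
  P(X=1) = 0.083 + 0.166 + 0.054 + 0.052 = 0.355
  P(X=2) = 0.070 + 0.033 + 0.210 + 0.043 = 0.356
H(X) = -[0.289·log₂(0.289) + 0.355·log₂(0.355) + 0.356·log₂(0.356)]
  = 0.51756 + 0.53041 + 0.53046 = 1.5784 bits

H(Y|X) = Σ_x P(x)·H(Y|X=x):
  X=0: P(X=0) = 0.289, P(Y|X=0) = (114/289, 25/289, 14/289, 8/17) → H(Y|X=0) = 1.55817
  X=1: P(X=1) = 0.355, P(Y|X=1) = (83/355, 166/355, 54/355, 52/355) → H(Y|X=1) = 1.82218
  X=2: P(X=2) = 0.356, P(Y|X=2) = (35/178, 33/356, 105/178, 43/356) → H(Y|X=2) = 1.59698
H(Y|X) = 0.289·1.55817 + 0.355·1.82218 + 0.356·1.59698 = 1.6657 bits

H(X,Y) = -Σ_{x,y} P(x,y) log₂ P(x,y). Per-cell terms -P(x,y)·log₂P(x,y):
  X=0: 0.35715, 0.13305, 0.08622, 0.39145
  X=1: 0.29803, 0.43006, 0.22739, 0.22180
  X=2: 0.26856, 0.16241, 0.47282, 0.19520
Sum of the 12 terms: H(X,Y) = 3.2441 bits

Chain rule check:
  H(X) + H(Y|X) = 1.5784 + 1.6657 = 3.2441 bits
  H(X,Y) = 3.2441 bits
✓ Chain rule verified.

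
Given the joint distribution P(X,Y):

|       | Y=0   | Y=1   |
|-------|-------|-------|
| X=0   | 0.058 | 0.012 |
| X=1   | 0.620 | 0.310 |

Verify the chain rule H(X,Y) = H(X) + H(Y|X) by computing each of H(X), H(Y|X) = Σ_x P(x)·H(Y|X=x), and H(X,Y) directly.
H(X) = 0.3659 bits, H(Y|X) = 0.9003 bits, H(X,Y) = 1.2662 bits

Marginal of X (row sums):
  P(X=0) = 0.058 + 0.012 = 0.070
  P(X=1) = 0.620 + 0.310 = 0.930
H(X) = -[0.070·log₂(0.070) + 0.930·log₂(0.930)]
  = 0.26856 + 0.09737 = 0.3659 bits

H(Y|X) = Σ_x P(x)·H(Y|X=x):
  X=0: P(X=0) = 0.070, P(Y|X=0) = (29/35, 6/35) → H(Y|X=0) = 0.66096
  X=1: P(X=1) = 0.930, P(Y|X=1) = (2/3, 1/3) → H(Y|X=1) = 0.91830
H(Y|X) = 0.070·0.66096 + 0.930·0.91830 = 0.9003 bits

H(X,Y) = -Σ_{x,y} P(x,y) log₂ P(x,y). Per-cell terms -P(x,y)·log₂P(x,y):
  X=0: 0.23825, 0.07657
  X=1: 0.42759, 0.52379
Sum of the 4 terms: H(X,Y) = 1.2662 bits

Chain rule check:
  H(X) + H(Y|X) = 0.3659 + 0.9003 = 1.2662 bits
  H(X,Y) = 1.2662 bits
✓ Chain rule verified.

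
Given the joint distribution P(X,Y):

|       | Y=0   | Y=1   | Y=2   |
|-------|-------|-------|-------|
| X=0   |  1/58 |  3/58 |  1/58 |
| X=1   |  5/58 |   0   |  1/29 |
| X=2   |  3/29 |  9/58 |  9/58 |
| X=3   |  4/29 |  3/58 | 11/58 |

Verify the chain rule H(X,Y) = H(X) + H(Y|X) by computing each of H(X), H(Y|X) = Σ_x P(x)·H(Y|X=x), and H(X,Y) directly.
H(X) = 1.7303 bits, H(Y|X) = 1.4080 bits, H(X,Y) = 3.1383 bits

Marginal of X (row sums):
  P(X=0) = 1/58 + 3/58 + 1/58 = 5/58
  P(X=1) = 5/58 + 0 + 1/29 = 7/58
  P(X=2) = 3/29 + 9/58 + 9/58 = 12/29
  P(X=3) = 4/29 + 3/58 + 11/58 = 11/29
H(X) = -[(5/58)·log₂(5/58) + (7/58)·log₂(7/58) + (12/29)·log₂(12/29) + (11/29)·log₂(11/29)]
  = 0.30483 + 0.36818 + 0.52677 + 0.53048 = 1.7303 bits

H(Y|X) = Σ_x P(x)·H(Y|X=x):
  X=0: P(X=0) = 5/58, P(Y|X=0) = (1/5, 3/5, 1/5) → H(Y|X=0) = 1.37095
  X=1: P(X=1) = 7/58, P(Y|X=1) = (5/7, 0, 2/7) → H(Y|X=1) = 0.86312
  X=2: P(X=2) = 12/29, P(Y|X=2) = (1/4, 3/8, 3/8) → H(Y|X=2) = 1.56128
  X=3: P(X=3) = 11/29, P(Y|X=3) = (4/11, 3/22, 1/2) → H(Y|X=3) = 1.42268
H(Y|X) = (5/58)·1.37095 + (7/58)·0.86312 + (12/29)·1.56128 + (11/29)·1.42268 = 1.4080 bits

H(X,Y) = -Σ_{x,y} P(x,y) log₂ P(x,y). Per-cell terms -P(x,y)·log₂P(x,y):
  X=0: 0.10100, 0.22102, 0.10100
  X=1: 0.30483, 0.00000, 0.16752
  X=2: 0.33859, 0.41711, 0.41711
  X=3: 0.39420, 0.22102, 0.45490
  (cells with P = 0 contribute 0)
Sum of the 12 terms: H(X,Y) = 3.1383 bits

Chain rule check:
  H(X) + H(Y|X) = 1.7303 + 1.4080 = 3.1383 bits
  H(X,Y) = 3.1383 bits
✓ Chain rule verified.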